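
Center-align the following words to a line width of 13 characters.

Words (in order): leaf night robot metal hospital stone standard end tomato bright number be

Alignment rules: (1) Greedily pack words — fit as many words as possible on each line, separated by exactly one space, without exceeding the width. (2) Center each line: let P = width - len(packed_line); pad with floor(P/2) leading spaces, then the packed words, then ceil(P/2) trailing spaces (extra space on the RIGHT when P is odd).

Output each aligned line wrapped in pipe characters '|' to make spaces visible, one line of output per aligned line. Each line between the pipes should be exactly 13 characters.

Answer: | leaf night  |
| robot metal |
|  hospital   |
|    stone    |
|standard end |
|tomato bright|
|  number be  |

Derivation:
Line 1: ['leaf', 'night'] (min_width=10, slack=3)
Line 2: ['robot', 'metal'] (min_width=11, slack=2)
Line 3: ['hospital'] (min_width=8, slack=5)
Line 4: ['stone'] (min_width=5, slack=8)
Line 5: ['standard', 'end'] (min_width=12, slack=1)
Line 6: ['tomato', 'bright'] (min_width=13, slack=0)
Line 7: ['number', 'be'] (min_width=9, slack=4)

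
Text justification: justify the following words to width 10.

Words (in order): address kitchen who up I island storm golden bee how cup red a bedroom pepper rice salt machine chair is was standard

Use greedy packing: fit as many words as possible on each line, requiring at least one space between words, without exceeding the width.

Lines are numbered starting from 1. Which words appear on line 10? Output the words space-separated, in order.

Line 1: ['address'] (min_width=7, slack=3)
Line 2: ['kitchen'] (min_width=7, slack=3)
Line 3: ['who', 'up', 'I'] (min_width=8, slack=2)
Line 4: ['island'] (min_width=6, slack=4)
Line 5: ['storm'] (min_width=5, slack=5)
Line 6: ['golden', 'bee'] (min_width=10, slack=0)
Line 7: ['how', 'cup'] (min_width=7, slack=3)
Line 8: ['red', 'a'] (min_width=5, slack=5)
Line 9: ['bedroom'] (min_width=7, slack=3)
Line 10: ['pepper'] (min_width=6, slack=4)
Line 11: ['rice', 'salt'] (min_width=9, slack=1)
Line 12: ['machine'] (min_width=7, slack=3)
Line 13: ['chair', 'is'] (min_width=8, slack=2)
Line 14: ['was'] (min_width=3, slack=7)
Line 15: ['standard'] (min_width=8, slack=2)

Answer: pepper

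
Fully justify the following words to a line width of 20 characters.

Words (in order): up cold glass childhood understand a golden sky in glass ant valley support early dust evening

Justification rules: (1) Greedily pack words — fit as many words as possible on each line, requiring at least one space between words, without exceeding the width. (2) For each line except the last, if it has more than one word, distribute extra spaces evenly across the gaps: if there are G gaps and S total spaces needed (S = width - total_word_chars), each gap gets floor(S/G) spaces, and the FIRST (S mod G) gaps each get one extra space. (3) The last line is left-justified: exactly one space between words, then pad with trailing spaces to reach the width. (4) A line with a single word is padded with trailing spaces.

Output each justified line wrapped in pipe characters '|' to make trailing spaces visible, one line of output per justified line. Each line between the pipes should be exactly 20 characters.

Answer: |up     cold    glass|
|childhood understand|
|a   golden   sky  in|
|glass   ant   valley|
|support  early  dust|
|evening             |

Derivation:
Line 1: ['up', 'cold', 'glass'] (min_width=13, slack=7)
Line 2: ['childhood', 'understand'] (min_width=20, slack=0)
Line 3: ['a', 'golden', 'sky', 'in'] (min_width=15, slack=5)
Line 4: ['glass', 'ant', 'valley'] (min_width=16, slack=4)
Line 5: ['support', 'early', 'dust'] (min_width=18, slack=2)
Line 6: ['evening'] (min_width=7, slack=13)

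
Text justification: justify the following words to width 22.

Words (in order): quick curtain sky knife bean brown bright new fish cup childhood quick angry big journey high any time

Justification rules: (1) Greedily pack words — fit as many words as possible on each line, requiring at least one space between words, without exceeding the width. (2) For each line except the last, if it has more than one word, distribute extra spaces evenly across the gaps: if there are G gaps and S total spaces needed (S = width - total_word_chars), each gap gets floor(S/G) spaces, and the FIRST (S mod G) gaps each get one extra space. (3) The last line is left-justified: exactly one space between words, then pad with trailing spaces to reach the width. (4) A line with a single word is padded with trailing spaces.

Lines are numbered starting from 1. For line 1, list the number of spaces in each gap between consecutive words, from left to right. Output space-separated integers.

Answer: 4 3

Derivation:
Line 1: ['quick', 'curtain', 'sky'] (min_width=17, slack=5)
Line 2: ['knife', 'bean', 'brown'] (min_width=16, slack=6)
Line 3: ['bright', 'new', 'fish', 'cup'] (min_width=19, slack=3)
Line 4: ['childhood', 'quick', 'angry'] (min_width=21, slack=1)
Line 5: ['big', 'journey', 'high', 'any'] (min_width=20, slack=2)
Line 6: ['time'] (min_width=4, slack=18)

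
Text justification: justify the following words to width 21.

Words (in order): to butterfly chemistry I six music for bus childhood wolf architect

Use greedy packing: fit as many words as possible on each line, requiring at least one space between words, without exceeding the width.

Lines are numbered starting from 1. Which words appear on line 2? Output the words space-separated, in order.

Answer: chemistry I six music

Derivation:
Line 1: ['to', 'butterfly'] (min_width=12, slack=9)
Line 2: ['chemistry', 'I', 'six', 'music'] (min_width=21, slack=0)
Line 3: ['for', 'bus', 'childhood'] (min_width=17, slack=4)
Line 4: ['wolf', 'architect'] (min_width=14, slack=7)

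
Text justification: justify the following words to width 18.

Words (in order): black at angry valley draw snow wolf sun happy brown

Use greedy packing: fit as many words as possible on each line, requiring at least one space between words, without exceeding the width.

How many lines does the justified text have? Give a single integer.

Line 1: ['black', 'at', 'angry'] (min_width=14, slack=4)
Line 2: ['valley', 'draw', 'snow'] (min_width=16, slack=2)
Line 3: ['wolf', 'sun', 'happy'] (min_width=14, slack=4)
Line 4: ['brown'] (min_width=5, slack=13)
Total lines: 4

Answer: 4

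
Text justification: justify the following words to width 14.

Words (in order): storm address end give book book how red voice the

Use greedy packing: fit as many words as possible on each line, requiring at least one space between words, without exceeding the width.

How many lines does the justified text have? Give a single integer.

Line 1: ['storm', 'address'] (min_width=13, slack=1)
Line 2: ['end', 'give', 'book'] (min_width=13, slack=1)
Line 3: ['book', 'how', 'red'] (min_width=12, slack=2)
Line 4: ['voice', 'the'] (min_width=9, slack=5)
Total lines: 4

Answer: 4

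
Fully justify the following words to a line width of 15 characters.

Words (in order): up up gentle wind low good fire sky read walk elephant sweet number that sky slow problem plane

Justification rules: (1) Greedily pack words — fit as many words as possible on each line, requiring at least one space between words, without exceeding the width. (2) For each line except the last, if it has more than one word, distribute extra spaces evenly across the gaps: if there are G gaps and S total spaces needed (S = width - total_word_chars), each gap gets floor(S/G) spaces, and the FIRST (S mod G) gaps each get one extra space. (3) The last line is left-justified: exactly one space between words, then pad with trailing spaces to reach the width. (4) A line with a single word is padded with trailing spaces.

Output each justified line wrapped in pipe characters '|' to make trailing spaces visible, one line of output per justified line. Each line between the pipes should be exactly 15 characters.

Answer: |up   up  gentle|
|wind  low  good|
|fire  sky  read|
|walk   elephant|
|sweet    number|
|that  sky  slow|
|problem plane  |

Derivation:
Line 1: ['up', 'up', 'gentle'] (min_width=12, slack=3)
Line 2: ['wind', 'low', 'good'] (min_width=13, slack=2)
Line 3: ['fire', 'sky', 'read'] (min_width=13, slack=2)
Line 4: ['walk', 'elephant'] (min_width=13, slack=2)
Line 5: ['sweet', 'number'] (min_width=12, slack=3)
Line 6: ['that', 'sky', 'slow'] (min_width=13, slack=2)
Line 7: ['problem', 'plane'] (min_width=13, slack=2)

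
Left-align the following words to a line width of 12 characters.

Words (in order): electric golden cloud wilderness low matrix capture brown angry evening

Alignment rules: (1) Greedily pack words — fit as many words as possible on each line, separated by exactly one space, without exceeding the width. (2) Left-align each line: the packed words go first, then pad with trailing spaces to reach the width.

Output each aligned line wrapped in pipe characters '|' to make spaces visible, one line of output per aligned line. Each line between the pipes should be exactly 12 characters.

Answer: |electric    |
|golden cloud|
|wilderness  |
|low matrix  |
|capture     |
|brown angry |
|evening     |

Derivation:
Line 1: ['electric'] (min_width=8, slack=4)
Line 2: ['golden', 'cloud'] (min_width=12, slack=0)
Line 3: ['wilderness'] (min_width=10, slack=2)
Line 4: ['low', 'matrix'] (min_width=10, slack=2)
Line 5: ['capture'] (min_width=7, slack=5)
Line 6: ['brown', 'angry'] (min_width=11, slack=1)
Line 7: ['evening'] (min_width=7, slack=5)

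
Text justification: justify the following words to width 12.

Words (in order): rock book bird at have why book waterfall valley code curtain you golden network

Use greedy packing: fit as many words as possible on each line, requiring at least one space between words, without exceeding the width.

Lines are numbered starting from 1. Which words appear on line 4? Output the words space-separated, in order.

Answer: waterfall

Derivation:
Line 1: ['rock', 'book'] (min_width=9, slack=3)
Line 2: ['bird', 'at', 'have'] (min_width=12, slack=0)
Line 3: ['why', 'book'] (min_width=8, slack=4)
Line 4: ['waterfall'] (min_width=9, slack=3)
Line 5: ['valley', 'code'] (min_width=11, slack=1)
Line 6: ['curtain', 'you'] (min_width=11, slack=1)
Line 7: ['golden'] (min_width=6, slack=6)
Line 8: ['network'] (min_width=7, slack=5)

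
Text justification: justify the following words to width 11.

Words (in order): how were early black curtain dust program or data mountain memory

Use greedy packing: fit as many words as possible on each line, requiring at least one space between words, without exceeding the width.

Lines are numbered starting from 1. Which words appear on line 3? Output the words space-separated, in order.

Answer: curtain

Derivation:
Line 1: ['how', 'were'] (min_width=8, slack=3)
Line 2: ['early', 'black'] (min_width=11, slack=0)
Line 3: ['curtain'] (min_width=7, slack=4)
Line 4: ['dust'] (min_width=4, slack=7)
Line 5: ['program', 'or'] (min_width=10, slack=1)
Line 6: ['data'] (min_width=4, slack=7)
Line 7: ['mountain'] (min_width=8, slack=3)
Line 8: ['memory'] (min_width=6, slack=5)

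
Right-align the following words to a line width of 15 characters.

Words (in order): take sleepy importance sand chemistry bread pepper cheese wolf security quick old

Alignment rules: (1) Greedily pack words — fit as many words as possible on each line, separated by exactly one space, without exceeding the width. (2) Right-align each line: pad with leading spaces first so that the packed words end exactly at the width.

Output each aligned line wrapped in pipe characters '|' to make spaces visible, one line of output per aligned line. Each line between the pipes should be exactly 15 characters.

Line 1: ['take', 'sleepy'] (min_width=11, slack=4)
Line 2: ['importance', 'sand'] (min_width=15, slack=0)
Line 3: ['chemistry', 'bread'] (min_width=15, slack=0)
Line 4: ['pepper', 'cheese'] (min_width=13, slack=2)
Line 5: ['wolf', 'security'] (min_width=13, slack=2)
Line 6: ['quick', 'old'] (min_width=9, slack=6)

Answer: |    take sleepy|
|importance sand|
|chemistry bread|
|  pepper cheese|
|  wolf security|
|      quick old|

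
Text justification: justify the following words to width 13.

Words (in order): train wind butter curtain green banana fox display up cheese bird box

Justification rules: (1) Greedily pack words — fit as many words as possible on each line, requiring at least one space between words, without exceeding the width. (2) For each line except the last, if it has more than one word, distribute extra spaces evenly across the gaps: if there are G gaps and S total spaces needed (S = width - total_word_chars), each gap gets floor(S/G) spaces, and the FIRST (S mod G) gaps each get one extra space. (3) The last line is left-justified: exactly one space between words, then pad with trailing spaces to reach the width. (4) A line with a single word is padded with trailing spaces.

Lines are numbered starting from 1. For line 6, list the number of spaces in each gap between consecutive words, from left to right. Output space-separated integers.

Answer: 3

Derivation:
Line 1: ['train', 'wind'] (min_width=10, slack=3)
Line 2: ['butter'] (min_width=6, slack=7)
Line 3: ['curtain', 'green'] (min_width=13, slack=0)
Line 4: ['banana', 'fox'] (min_width=10, slack=3)
Line 5: ['display', 'up'] (min_width=10, slack=3)
Line 6: ['cheese', 'bird'] (min_width=11, slack=2)
Line 7: ['box'] (min_width=3, slack=10)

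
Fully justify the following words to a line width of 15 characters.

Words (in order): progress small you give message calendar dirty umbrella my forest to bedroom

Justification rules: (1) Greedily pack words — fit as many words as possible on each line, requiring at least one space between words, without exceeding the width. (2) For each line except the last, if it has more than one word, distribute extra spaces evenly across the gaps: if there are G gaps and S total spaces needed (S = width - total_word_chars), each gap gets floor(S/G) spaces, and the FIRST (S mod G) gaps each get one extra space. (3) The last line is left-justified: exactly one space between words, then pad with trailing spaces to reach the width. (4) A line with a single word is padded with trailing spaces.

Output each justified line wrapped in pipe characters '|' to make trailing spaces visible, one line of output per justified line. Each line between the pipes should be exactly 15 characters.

Line 1: ['progress', 'small'] (min_width=14, slack=1)
Line 2: ['you', 'give'] (min_width=8, slack=7)
Line 3: ['message'] (min_width=7, slack=8)
Line 4: ['calendar', 'dirty'] (min_width=14, slack=1)
Line 5: ['umbrella', 'my'] (min_width=11, slack=4)
Line 6: ['forest', 'to'] (min_width=9, slack=6)
Line 7: ['bedroom'] (min_width=7, slack=8)

Answer: |progress  small|
|you        give|
|message        |
|calendar  dirty|
|umbrella     my|
|forest       to|
|bedroom        |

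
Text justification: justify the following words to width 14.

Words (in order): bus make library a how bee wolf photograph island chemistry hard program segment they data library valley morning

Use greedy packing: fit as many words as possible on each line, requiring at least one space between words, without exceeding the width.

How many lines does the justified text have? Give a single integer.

Line 1: ['bus', 'make'] (min_width=8, slack=6)
Line 2: ['library', 'a', 'how'] (min_width=13, slack=1)
Line 3: ['bee', 'wolf'] (min_width=8, slack=6)
Line 4: ['photograph'] (min_width=10, slack=4)
Line 5: ['island'] (min_width=6, slack=8)
Line 6: ['chemistry', 'hard'] (min_width=14, slack=0)
Line 7: ['program'] (min_width=7, slack=7)
Line 8: ['segment', 'they'] (min_width=12, slack=2)
Line 9: ['data', 'library'] (min_width=12, slack=2)
Line 10: ['valley', 'morning'] (min_width=14, slack=0)
Total lines: 10

Answer: 10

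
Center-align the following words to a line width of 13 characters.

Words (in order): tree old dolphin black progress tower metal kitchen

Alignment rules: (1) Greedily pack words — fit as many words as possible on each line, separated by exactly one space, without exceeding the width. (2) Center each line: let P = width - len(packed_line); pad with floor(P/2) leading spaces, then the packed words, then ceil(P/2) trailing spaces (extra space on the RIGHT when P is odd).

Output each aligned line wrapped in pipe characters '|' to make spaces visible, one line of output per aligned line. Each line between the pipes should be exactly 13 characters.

Answer: |  tree old   |
|dolphin black|
|  progress   |
| tower metal |
|   kitchen   |

Derivation:
Line 1: ['tree', 'old'] (min_width=8, slack=5)
Line 2: ['dolphin', 'black'] (min_width=13, slack=0)
Line 3: ['progress'] (min_width=8, slack=5)
Line 4: ['tower', 'metal'] (min_width=11, slack=2)
Line 5: ['kitchen'] (min_width=7, slack=6)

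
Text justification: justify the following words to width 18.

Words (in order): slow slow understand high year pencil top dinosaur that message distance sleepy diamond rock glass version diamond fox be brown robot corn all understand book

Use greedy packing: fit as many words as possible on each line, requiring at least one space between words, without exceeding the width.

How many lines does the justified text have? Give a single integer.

Answer: 11

Derivation:
Line 1: ['slow', 'slow'] (min_width=9, slack=9)
Line 2: ['understand', 'high'] (min_width=15, slack=3)
Line 3: ['year', 'pencil', 'top'] (min_width=15, slack=3)
Line 4: ['dinosaur', 'that'] (min_width=13, slack=5)
Line 5: ['message', 'distance'] (min_width=16, slack=2)
Line 6: ['sleepy', 'diamond'] (min_width=14, slack=4)
Line 7: ['rock', 'glass', 'version'] (min_width=18, slack=0)
Line 8: ['diamond', 'fox', 'be'] (min_width=14, slack=4)
Line 9: ['brown', 'robot', 'corn'] (min_width=16, slack=2)
Line 10: ['all', 'understand'] (min_width=14, slack=4)
Line 11: ['book'] (min_width=4, slack=14)
Total lines: 11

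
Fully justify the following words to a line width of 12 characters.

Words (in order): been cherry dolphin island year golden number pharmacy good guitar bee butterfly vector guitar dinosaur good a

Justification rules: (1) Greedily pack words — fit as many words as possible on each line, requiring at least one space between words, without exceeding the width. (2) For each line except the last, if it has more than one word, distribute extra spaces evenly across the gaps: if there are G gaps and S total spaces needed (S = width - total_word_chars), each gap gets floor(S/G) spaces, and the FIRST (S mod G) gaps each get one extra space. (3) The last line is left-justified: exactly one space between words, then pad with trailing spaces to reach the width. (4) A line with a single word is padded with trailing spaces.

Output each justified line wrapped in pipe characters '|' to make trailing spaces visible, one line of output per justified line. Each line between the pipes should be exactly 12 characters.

Answer: |been  cherry|
|dolphin     |
|island  year|
|golden      |
|number      |
|pharmacy    |
|good  guitar|
|bee         |
|butterfly   |
|vector      |
|guitar      |
|dinosaur    |
|good a      |

Derivation:
Line 1: ['been', 'cherry'] (min_width=11, slack=1)
Line 2: ['dolphin'] (min_width=7, slack=5)
Line 3: ['island', 'year'] (min_width=11, slack=1)
Line 4: ['golden'] (min_width=6, slack=6)
Line 5: ['number'] (min_width=6, slack=6)
Line 6: ['pharmacy'] (min_width=8, slack=4)
Line 7: ['good', 'guitar'] (min_width=11, slack=1)
Line 8: ['bee'] (min_width=3, slack=9)
Line 9: ['butterfly'] (min_width=9, slack=3)
Line 10: ['vector'] (min_width=6, slack=6)
Line 11: ['guitar'] (min_width=6, slack=6)
Line 12: ['dinosaur'] (min_width=8, slack=4)
Line 13: ['good', 'a'] (min_width=6, slack=6)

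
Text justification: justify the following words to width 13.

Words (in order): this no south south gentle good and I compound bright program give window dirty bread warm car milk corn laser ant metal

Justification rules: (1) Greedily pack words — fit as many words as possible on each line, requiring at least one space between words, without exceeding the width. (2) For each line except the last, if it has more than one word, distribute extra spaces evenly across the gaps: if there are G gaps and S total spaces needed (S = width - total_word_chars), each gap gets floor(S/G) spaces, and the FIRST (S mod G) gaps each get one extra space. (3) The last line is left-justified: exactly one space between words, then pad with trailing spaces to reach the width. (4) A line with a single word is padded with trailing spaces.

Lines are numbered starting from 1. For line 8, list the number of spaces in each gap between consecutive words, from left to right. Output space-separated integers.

Line 1: ['this', 'no', 'south'] (min_width=13, slack=0)
Line 2: ['south', 'gentle'] (min_width=12, slack=1)
Line 3: ['good', 'and', 'I'] (min_width=10, slack=3)
Line 4: ['compound'] (min_width=8, slack=5)
Line 5: ['bright'] (min_width=6, slack=7)
Line 6: ['program', 'give'] (min_width=12, slack=1)
Line 7: ['window', 'dirty'] (min_width=12, slack=1)
Line 8: ['bread', 'warm'] (min_width=10, slack=3)
Line 9: ['car', 'milk', 'corn'] (min_width=13, slack=0)
Line 10: ['laser', 'ant'] (min_width=9, slack=4)
Line 11: ['metal'] (min_width=5, slack=8)

Answer: 4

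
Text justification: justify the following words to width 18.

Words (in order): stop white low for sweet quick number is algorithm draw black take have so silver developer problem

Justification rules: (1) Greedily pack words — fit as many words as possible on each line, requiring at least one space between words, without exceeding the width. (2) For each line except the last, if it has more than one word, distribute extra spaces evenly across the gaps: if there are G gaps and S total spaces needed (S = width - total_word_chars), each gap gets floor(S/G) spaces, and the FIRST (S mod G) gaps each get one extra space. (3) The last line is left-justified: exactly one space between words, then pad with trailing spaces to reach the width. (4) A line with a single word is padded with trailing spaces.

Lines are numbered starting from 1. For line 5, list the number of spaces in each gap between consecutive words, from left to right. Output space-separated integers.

Line 1: ['stop', 'white', 'low', 'for'] (min_width=18, slack=0)
Line 2: ['sweet', 'quick', 'number'] (min_width=18, slack=0)
Line 3: ['is', 'algorithm', 'draw'] (min_width=17, slack=1)
Line 4: ['black', 'take', 'have', 'so'] (min_width=18, slack=0)
Line 5: ['silver', 'developer'] (min_width=16, slack=2)
Line 6: ['problem'] (min_width=7, slack=11)

Answer: 3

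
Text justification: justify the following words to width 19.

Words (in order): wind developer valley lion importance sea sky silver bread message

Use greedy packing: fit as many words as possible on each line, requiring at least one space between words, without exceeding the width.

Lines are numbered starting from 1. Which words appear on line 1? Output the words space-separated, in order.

Answer: wind developer

Derivation:
Line 1: ['wind', 'developer'] (min_width=14, slack=5)
Line 2: ['valley', 'lion'] (min_width=11, slack=8)
Line 3: ['importance', 'sea', 'sky'] (min_width=18, slack=1)
Line 4: ['silver', 'bread'] (min_width=12, slack=7)
Line 5: ['message'] (min_width=7, slack=12)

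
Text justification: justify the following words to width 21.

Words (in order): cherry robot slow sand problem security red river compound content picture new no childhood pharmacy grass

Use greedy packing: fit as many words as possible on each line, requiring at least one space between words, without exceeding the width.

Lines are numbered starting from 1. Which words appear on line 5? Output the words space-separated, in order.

Answer: no childhood pharmacy

Derivation:
Line 1: ['cherry', 'robot', 'slow'] (min_width=17, slack=4)
Line 2: ['sand', 'problem', 'security'] (min_width=21, slack=0)
Line 3: ['red', 'river', 'compound'] (min_width=18, slack=3)
Line 4: ['content', 'picture', 'new'] (min_width=19, slack=2)
Line 5: ['no', 'childhood', 'pharmacy'] (min_width=21, slack=0)
Line 6: ['grass'] (min_width=5, slack=16)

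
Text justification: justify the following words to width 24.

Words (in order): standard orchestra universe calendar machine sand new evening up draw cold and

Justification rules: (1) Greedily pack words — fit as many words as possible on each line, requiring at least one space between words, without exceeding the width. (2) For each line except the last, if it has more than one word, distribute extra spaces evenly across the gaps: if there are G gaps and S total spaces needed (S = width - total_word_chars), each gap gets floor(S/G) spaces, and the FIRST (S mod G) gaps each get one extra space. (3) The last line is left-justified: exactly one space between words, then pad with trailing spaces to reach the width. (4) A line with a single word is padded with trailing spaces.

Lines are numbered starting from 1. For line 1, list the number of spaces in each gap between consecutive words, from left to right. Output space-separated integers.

Line 1: ['standard', 'orchestra'] (min_width=18, slack=6)
Line 2: ['universe', 'calendar'] (min_width=17, slack=7)
Line 3: ['machine', 'sand', 'new', 'evening'] (min_width=24, slack=0)
Line 4: ['up', 'draw', 'cold', 'and'] (min_width=16, slack=8)

Answer: 7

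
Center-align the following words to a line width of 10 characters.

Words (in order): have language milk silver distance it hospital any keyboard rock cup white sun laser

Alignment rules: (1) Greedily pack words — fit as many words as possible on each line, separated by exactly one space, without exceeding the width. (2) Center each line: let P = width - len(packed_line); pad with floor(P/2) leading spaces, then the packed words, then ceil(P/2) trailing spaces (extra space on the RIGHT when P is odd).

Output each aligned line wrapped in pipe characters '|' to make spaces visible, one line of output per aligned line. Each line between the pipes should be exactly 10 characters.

Answer: |   have   |
| language |
|   milk   |
|  silver  |
| distance |
|    it    |
| hospital |
|   any    |
| keyboard |
| rock cup |
|white sun |
|  laser   |

Derivation:
Line 1: ['have'] (min_width=4, slack=6)
Line 2: ['language'] (min_width=8, slack=2)
Line 3: ['milk'] (min_width=4, slack=6)
Line 4: ['silver'] (min_width=6, slack=4)
Line 5: ['distance'] (min_width=8, slack=2)
Line 6: ['it'] (min_width=2, slack=8)
Line 7: ['hospital'] (min_width=8, slack=2)
Line 8: ['any'] (min_width=3, slack=7)
Line 9: ['keyboard'] (min_width=8, slack=2)
Line 10: ['rock', 'cup'] (min_width=8, slack=2)
Line 11: ['white', 'sun'] (min_width=9, slack=1)
Line 12: ['laser'] (min_width=5, slack=5)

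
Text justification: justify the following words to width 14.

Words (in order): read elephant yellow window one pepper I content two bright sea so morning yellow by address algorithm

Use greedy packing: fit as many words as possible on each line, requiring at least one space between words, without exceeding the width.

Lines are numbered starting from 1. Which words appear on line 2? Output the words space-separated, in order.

Line 1: ['read', 'elephant'] (min_width=13, slack=1)
Line 2: ['yellow', 'window'] (min_width=13, slack=1)
Line 3: ['one', 'pepper', 'I'] (min_width=12, slack=2)
Line 4: ['content', 'two'] (min_width=11, slack=3)
Line 5: ['bright', 'sea', 'so'] (min_width=13, slack=1)
Line 6: ['morning', 'yellow'] (min_width=14, slack=0)
Line 7: ['by', 'address'] (min_width=10, slack=4)
Line 8: ['algorithm'] (min_width=9, slack=5)

Answer: yellow window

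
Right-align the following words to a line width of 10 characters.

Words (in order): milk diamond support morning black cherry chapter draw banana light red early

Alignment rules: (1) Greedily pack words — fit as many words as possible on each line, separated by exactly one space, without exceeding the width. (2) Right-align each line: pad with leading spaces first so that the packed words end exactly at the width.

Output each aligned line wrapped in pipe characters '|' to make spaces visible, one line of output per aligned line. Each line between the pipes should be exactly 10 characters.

Answer: |      milk|
|   diamond|
|   support|
|   morning|
|     black|
|    cherry|
|   chapter|
|      draw|
|    banana|
| light red|
|     early|

Derivation:
Line 1: ['milk'] (min_width=4, slack=6)
Line 2: ['diamond'] (min_width=7, slack=3)
Line 3: ['support'] (min_width=7, slack=3)
Line 4: ['morning'] (min_width=7, slack=3)
Line 5: ['black'] (min_width=5, slack=5)
Line 6: ['cherry'] (min_width=6, slack=4)
Line 7: ['chapter'] (min_width=7, slack=3)
Line 8: ['draw'] (min_width=4, slack=6)
Line 9: ['banana'] (min_width=6, slack=4)
Line 10: ['light', 'red'] (min_width=9, slack=1)
Line 11: ['early'] (min_width=5, slack=5)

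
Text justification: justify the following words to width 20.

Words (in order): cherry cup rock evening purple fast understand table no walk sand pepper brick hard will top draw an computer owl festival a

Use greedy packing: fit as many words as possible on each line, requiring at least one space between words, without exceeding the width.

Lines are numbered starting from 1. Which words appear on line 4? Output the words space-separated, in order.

Line 1: ['cherry', 'cup', 'rock'] (min_width=15, slack=5)
Line 2: ['evening', 'purple', 'fast'] (min_width=19, slack=1)
Line 3: ['understand', 'table', 'no'] (min_width=19, slack=1)
Line 4: ['walk', 'sand', 'pepper'] (min_width=16, slack=4)
Line 5: ['brick', 'hard', 'will', 'top'] (min_width=19, slack=1)
Line 6: ['draw', 'an', 'computer', 'owl'] (min_width=20, slack=0)
Line 7: ['festival', 'a'] (min_width=10, slack=10)

Answer: walk sand pepper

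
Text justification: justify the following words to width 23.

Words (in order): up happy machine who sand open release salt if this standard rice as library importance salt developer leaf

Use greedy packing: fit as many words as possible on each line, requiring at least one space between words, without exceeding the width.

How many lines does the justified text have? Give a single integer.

Line 1: ['up', 'happy', 'machine', 'who'] (min_width=20, slack=3)
Line 2: ['sand', 'open', 'release', 'salt'] (min_width=22, slack=1)
Line 3: ['if', 'this', 'standard', 'rice'] (min_width=21, slack=2)
Line 4: ['as', 'library', 'importance'] (min_width=21, slack=2)
Line 5: ['salt', 'developer', 'leaf'] (min_width=19, slack=4)
Total lines: 5

Answer: 5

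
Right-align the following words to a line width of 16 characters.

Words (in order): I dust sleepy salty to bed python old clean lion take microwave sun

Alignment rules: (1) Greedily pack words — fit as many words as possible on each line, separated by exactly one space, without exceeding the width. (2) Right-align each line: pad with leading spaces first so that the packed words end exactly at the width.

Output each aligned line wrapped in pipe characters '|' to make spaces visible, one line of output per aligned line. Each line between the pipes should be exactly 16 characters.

Line 1: ['I', 'dust', 'sleepy'] (min_width=13, slack=3)
Line 2: ['salty', 'to', 'bed'] (min_width=12, slack=4)
Line 3: ['python', 'old', 'clean'] (min_width=16, slack=0)
Line 4: ['lion', 'take'] (min_width=9, slack=7)
Line 5: ['microwave', 'sun'] (min_width=13, slack=3)

Answer: |   I dust sleepy|
|    salty to bed|
|python old clean|
|       lion take|
|   microwave sun|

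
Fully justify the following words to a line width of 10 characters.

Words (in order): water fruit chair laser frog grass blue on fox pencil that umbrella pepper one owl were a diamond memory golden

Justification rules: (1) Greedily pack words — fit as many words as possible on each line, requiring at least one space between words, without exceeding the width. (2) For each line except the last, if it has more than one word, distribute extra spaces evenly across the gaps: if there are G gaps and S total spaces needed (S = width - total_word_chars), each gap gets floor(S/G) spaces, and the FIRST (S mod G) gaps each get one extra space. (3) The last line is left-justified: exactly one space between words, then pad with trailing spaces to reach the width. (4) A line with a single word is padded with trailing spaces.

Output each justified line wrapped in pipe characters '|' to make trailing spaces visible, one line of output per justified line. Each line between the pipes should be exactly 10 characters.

Line 1: ['water'] (min_width=5, slack=5)
Line 2: ['fruit'] (min_width=5, slack=5)
Line 3: ['chair'] (min_width=5, slack=5)
Line 4: ['laser', 'frog'] (min_width=10, slack=0)
Line 5: ['grass', 'blue'] (min_width=10, slack=0)
Line 6: ['on', 'fox'] (min_width=6, slack=4)
Line 7: ['pencil'] (min_width=6, slack=4)
Line 8: ['that'] (min_width=4, slack=6)
Line 9: ['umbrella'] (min_width=8, slack=2)
Line 10: ['pepper', 'one'] (min_width=10, slack=0)
Line 11: ['owl', 'were', 'a'] (min_width=10, slack=0)
Line 12: ['diamond'] (min_width=7, slack=3)
Line 13: ['memory'] (min_width=6, slack=4)
Line 14: ['golden'] (min_width=6, slack=4)

Answer: |water     |
|fruit     |
|chair     |
|laser frog|
|grass blue|
|on     fox|
|pencil    |
|that      |
|umbrella  |
|pepper one|
|owl were a|
|diamond   |
|memory    |
|golden    |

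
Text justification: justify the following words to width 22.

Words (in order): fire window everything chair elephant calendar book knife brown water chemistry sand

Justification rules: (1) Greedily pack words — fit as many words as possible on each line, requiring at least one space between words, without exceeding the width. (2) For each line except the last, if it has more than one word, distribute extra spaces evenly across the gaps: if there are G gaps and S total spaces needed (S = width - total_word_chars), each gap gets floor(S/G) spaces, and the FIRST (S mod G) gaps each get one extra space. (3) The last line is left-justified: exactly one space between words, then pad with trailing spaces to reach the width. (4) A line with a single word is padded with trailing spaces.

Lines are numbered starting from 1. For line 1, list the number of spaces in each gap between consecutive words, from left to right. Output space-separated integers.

Line 1: ['fire', 'window', 'everything'] (min_width=22, slack=0)
Line 2: ['chair', 'elephant'] (min_width=14, slack=8)
Line 3: ['calendar', 'book', 'knife'] (min_width=19, slack=3)
Line 4: ['brown', 'water', 'chemistry'] (min_width=21, slack=1)
Line 5: ['sand'] (min_width=4, slack=18)

Answer: 1 1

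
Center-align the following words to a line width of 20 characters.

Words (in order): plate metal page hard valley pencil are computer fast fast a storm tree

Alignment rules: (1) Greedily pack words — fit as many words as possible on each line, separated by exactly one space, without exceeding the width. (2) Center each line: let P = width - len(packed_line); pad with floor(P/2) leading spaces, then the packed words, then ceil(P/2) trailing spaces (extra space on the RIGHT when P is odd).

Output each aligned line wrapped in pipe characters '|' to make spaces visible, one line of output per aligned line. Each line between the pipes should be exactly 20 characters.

Line 1: ['plate', 'metal', 'page'] (min_width=16, slack=4)
Line 2: ['hard', 'valley', 'pencil'] (min_width=18, slack=2)
Line 3: ['are', 'computer', 'fast'] (min_width=17, slack=3)
Line 4: ['fast', 'a', 'storm', 'tree'] (min_width=17, slack=3)

Answer: |  plate metal page  |
| hard valley pencil |
| are computer fast  |
| fast a storm tree  |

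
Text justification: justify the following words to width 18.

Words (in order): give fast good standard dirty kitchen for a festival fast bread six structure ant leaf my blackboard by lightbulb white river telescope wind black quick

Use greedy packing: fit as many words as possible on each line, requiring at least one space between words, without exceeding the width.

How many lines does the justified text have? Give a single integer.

Answer: 10

Derivation:
Line 1: ['give', 'fast', 'good'] (min_width=14, slack=4)
Line 2: ['standard', 'dirty'] (min_width=14, slack=4)
Line 3: ['kitchen', 'for', 'a'] (min_width=13, slack=5)
Line 4: ['festival', 'fast'] (min_width=13, slack=5)
Line 5: ['bread', 'six'] (min_width=9, slack=9)
Line 6: ['structure', 'ant', 'leaf'] (min_width=18, slack=0)
Line 7: ['my', 'blackboard', 'by'] (min_width=16, slack=2)
Line 8: ['lightbulb', 'white'] (min_width=15, slack=3)
Line 9: ['river', 'telescope'] (min_width=15, slack=3)
Line 10: ['wind', 'black', 'quick'] (min_width=16, slack=2)
Total lines: 10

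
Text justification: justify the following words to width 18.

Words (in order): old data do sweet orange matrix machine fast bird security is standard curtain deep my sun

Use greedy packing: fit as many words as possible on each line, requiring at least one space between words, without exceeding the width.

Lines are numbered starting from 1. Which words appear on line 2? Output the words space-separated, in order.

Line 1: ['old', 'data', 'do', 'sweet'] (min_width=17, slack=1)
Line 2: ['orange', 'matrix'] (min_width=13, slack=5)
Line 3: ['machine', 'fast', 'bird'] (min_width=17, slack=1)
Line 4: ['security', 'is'] (min_width=11, slack=7)
Line 5: ['standard', 'curtain'] (min_width=16, slack=2)
Line 6: ['deep', 'my', 'sun'] (min_width=11, slack=7)

Answer: orange matrix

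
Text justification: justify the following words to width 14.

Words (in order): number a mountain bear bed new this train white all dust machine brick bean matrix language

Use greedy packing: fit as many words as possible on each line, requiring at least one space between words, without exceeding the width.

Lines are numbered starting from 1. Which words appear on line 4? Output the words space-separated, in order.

Answer: train white

Derivation:
Line 1: ['number', 'a'] (min_width=8, slack=6)
Line 2: ['mountain', 'bear'] (min_width=13, slack=1)
Line 3: ['bed', 'new', 'this'] (min_width=12, slack=2)
Line 4: ['train', 'white'] (min_width=11, slack=3)
Line 5: ['all', 'dust'] (min_width=8, slack=6)
Line 6: ['machine', 'brick'] (min_width=13, slack=1)
Line 7: ['bean', 'matrix'] (min_width=11, slack=3)
Line 8: ['language'] (min_width=8, slack=6)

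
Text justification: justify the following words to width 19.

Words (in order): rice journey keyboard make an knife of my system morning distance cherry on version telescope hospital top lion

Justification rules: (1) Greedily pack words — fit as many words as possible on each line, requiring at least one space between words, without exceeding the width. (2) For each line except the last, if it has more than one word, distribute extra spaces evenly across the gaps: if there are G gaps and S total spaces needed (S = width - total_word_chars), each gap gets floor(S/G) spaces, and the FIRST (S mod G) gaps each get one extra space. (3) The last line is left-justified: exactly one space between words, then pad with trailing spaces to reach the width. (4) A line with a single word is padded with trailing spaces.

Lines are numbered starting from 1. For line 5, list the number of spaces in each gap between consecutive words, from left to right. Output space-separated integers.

Line 1: ['rice', 'journey'] (min_width=12, slack=7)
Line 2: ['keyboard', 'make', 'an'] (min_width=16, slack=3)
Line 3: ['knife', 'of', 'my', 'system'] (min_width=18, slack=1)
Line 4: ['morning', 'distance'] (min_width=16, slack=3)
Line 5: ['cherry', 'on', 'version'] (min_width=17, slack=2)
Line 6: ['telescope', 'hospital'] (min_width=18, slack=1)
Line 7: ['top', 'lion'] (min_width=8, slack=11)

Answer: 2 2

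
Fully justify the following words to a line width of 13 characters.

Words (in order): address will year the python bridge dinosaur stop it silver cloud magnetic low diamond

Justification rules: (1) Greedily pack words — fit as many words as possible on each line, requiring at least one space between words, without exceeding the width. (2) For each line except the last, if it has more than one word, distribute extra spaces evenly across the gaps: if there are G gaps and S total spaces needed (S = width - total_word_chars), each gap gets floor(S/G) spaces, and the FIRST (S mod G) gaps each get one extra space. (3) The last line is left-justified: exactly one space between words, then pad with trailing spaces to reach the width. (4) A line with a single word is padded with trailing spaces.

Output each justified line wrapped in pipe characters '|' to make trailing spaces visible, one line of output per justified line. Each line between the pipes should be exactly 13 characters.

Line 1: ['address', 'will'] (min_width=12, slack=1)
Line 2: ['year', 'the'] (min_width=8, slack=5)
Line 3: ['python', 'bridge'] (min_width=13, slack=0)
Line 4: ['dinosaur', 'stop'] (min_width=13, slack=0)
Line 5: ['it', 'silver'] (min_width=9, slack=4)
Line 6: ['cloud'] (min_width=5, slack=8)
Line 7: ['magnetic', 'low'] (min_width=12, slack=1)
Line 8: ['diamond'] (min_width=7, slack=6)

Answer: |address  will|
|year      the|
|python bridge|
|dinosaur stop|
|it     silver|
|cloud        |
|magnetic  low|
|diamond      |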